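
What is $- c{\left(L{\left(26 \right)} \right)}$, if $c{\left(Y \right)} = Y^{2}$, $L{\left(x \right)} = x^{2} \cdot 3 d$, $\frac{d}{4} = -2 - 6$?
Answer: $-4211490816$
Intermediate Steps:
$d = -32$ ($d = 4 \left(-2 - 6\right) = 4 \left(-8\right) = -32$)
$L{\left(x \right)} = - 96 x^{2}$ ($L{\left(x \right)} = x^{2} \cdot 3 \left(-32\right) = 3 x^{2} \left(-32\right) = - 96 x^{2}$)
$- c{\left(L{\left(26 \right)} \right)} = - \left(- 96 \cdot 26^{2}\right)^{2} = - \left(\left(-96\right) 676\right)^{2} = - \left(-64896\right)^{2} = \left(-1\right) 4211490816 = -4211490816$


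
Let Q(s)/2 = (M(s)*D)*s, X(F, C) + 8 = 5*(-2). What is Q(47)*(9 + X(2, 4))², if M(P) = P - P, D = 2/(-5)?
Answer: 0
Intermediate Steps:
D = -⅖ (D = 2*(-⅕) = -⅖ ≈ -0.40000)
X(F, C) = -18 (X(F, C) = -8 + 5*(-2) = -8 - 10 = -18)
M(P) = 0
Q(s) = 0 (Q(s) = 2*((0*(-⅖))*s) = 2*(0*s) = 2*0 = 0)
Q(47)*(9 + X(2, 4))² = 0*(9 - 18)² = 0*(-9)² = 0*81 = 0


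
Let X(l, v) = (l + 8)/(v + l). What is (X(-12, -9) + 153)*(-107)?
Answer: -344219/21 ≈ -16391.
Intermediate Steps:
X(l, v) = (8 + l)/(l + v)
(X(-12, -9) + 153)*(-107) = ((8 - 12)/(-12 - 9) + 153)*(-107) = (-4/(-21) + 153)*(-107) = (-1/21*(-4) + 153)*(-107) = (4/21 + 153)*(-107) = (3217/21)*(-107) = -344219/21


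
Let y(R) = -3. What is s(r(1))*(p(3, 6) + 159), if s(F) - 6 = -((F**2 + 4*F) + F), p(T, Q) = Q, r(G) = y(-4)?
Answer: 1980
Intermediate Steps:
r(G) = -3
s(F) = 6 - F**2 - 5*F (s(F) = 6 - ((F**2 + 4*F) + F) = 6 - (F**2 + 5*F) = 6 + (-F**2 - 5*F) = 6 - F**2 - 5*F)
s(r(1))*(p(3, 6) + 159) = (6 - 1*(-3)**2 - 5*(-3))*(6 + 159) = (6 - 1*9 + 15)*165 = (6 - 9 + 15)*165 = 12*165 = 1980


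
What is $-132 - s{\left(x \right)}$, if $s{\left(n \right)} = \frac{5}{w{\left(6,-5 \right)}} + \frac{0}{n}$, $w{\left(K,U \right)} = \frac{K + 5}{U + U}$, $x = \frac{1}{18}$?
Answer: $- \frac{1402}{11} \approx -127.45$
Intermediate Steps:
$x = \frac{1}{18} \approx 0.055556$
$w{\left(K,U \right)} = \frac{5 + K}{2 U}$
$s{\left(n \right)} = - \frac{50}{11}$ ($s{\left(n \right)} = \frac{5}{\frac{1}{2} \frac{1}{-5} \left(5 + 6\right)} + \frac{0}{n} = \frac{5}{\frac{1}{2} \left(- \frac{1}{5}\right) 11} + 0 = \frac{5}{- \frac{11}{10}} + 0 = 5 \left(- \frac{10}{11}\right) + 0 = - \frac{50}{11} + 0 = - \frac{50}{11}$)
$-132 - s{\left(x \right)} = -132 - - \frac{50}{11} = -132 + \frac{50}{11} = - \frac{1402}{11}$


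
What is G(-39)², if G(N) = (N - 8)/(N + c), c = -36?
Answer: 2209/5625 ≈ 0.39271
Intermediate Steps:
G(N) = (-8 + N)/(-36 + N) (G(N) = (N - 8)/(N - 36) = (-8 + N)/(-36 + N))
G(-39)² = ((-8 - 39)/(-36 - 39))² = (-47/(-75))² = (-1/75*(-47))² = (47/75)² = 2209/5625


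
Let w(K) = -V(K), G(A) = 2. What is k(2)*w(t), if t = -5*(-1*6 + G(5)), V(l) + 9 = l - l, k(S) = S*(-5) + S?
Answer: -72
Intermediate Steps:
k(S) = -4*S (k(S) = -5*S + S = -4*S)
V(l) = -9 (V(l) = -9 + (l - l) = -9 + 0 = -9)
t = 20 (t = -5*(-1*6 + 2) = -5*(-6 + 2) = -5*(-4) = 20)
w(K) = 9 (w(K) = -1*(-9) = 9)
k(2)*w(t) = -4*2*9 = -8*9 = -72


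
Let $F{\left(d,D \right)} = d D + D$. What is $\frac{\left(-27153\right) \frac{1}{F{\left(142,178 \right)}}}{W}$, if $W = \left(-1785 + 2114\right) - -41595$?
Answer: $- \frac{27153}{1067133496} \approx -2.5445 \cdot 10^{-5}$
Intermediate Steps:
$F{\left(d,D \right)} = D + D d$ ($F{\left(d,D \right)} = D d + D = D + D d$)
$W = 41924$ ($W = 329 + 41595 = 41924$)
$\frac{\left(-27153\right) \frac{1}{F{\left(142,178 \right)}}}{W} = \frac{\left(-27153\right) \frac{1}{178 \left(1 + 142\right)}}{41924} = - \frac{27153}{178 \cdot 143} \cdot \frac{1}{41924} = - \frac{27153}{25454} \cdot \frac{1}{41924} = \left(-27153\right) \frac{1}{25454} \cdot \frac{1}{41924} = \left(- \frac{27153}{25454}\right) \frac{1}{41924} = - \frac{27153}{1067133496}$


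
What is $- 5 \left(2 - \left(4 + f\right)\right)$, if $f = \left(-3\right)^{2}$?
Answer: $55$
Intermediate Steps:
$f = 9$
$- 5 \left(2 - \left(4 + f\right)\right) = - 5 \left(2 - 13\right) = \left(-5\right) \left(-11\right) = 55$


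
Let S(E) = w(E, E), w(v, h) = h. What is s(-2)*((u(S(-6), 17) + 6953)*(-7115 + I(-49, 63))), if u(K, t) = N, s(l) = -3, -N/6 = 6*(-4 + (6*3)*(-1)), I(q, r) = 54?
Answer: 164062335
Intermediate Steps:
S(E) = E
N = 792 (N = -36*(-4 + (6*3)*(-1)) = -36*(-4 + 18*(-1)) = -36*(-4 - 18) = -36*(-22) = -6*(-132) = 792)
u(K, t) = 792
s(-2)*((u(S(-6), 17) + 6953)*(-7115 + I(-49, 63))) = -3*(792 + 6953)*(-7115 + 54) = -23235*(-7061) = -3*(-54687445) = 164062335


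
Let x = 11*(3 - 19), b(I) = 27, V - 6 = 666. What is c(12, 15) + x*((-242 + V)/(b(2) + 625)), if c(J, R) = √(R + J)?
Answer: -18920/163 + 3*√3 ≈ -110.88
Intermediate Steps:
V = 672 (V = 6 + 666 = 672)
c(J, R) = √(J + R)
x = -176 (x = 11*(-16) = -176)
c(12, 15) + x*((-242 + V)/(b(2) + 625)) = √(12 + 15) - 176*(-242 + 672)/(27 + 625) = √27 - 75680/652 = 3*√3 - 75680/652 = 3*√3 - 176*215/326 = 3*√3 - 18920/163 = -18920/163 + 3*√3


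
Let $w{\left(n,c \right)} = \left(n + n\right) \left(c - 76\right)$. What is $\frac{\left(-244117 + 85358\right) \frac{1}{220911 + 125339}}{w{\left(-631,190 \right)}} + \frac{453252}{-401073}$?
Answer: $- \frac{7526121721130531}{6659722912845000} \approx -1.1301$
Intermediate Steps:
$w{\left(n,c \right)} = 2 n \left(-76 + c\right)$
$\frac{\left(-244117 + 85358\right) \frac{1}{220911 + 125339}}{w{\left(-631,190 \right)}} + \frac{453252}{-401073} = \frac{\left(-244117 + 85358\right) \frac{1}{220911 + 125339}}{2 \left(-631\right) \left(-76 + 190\right)} + \frac{453252}{-401073} = \frac{\left(-158759\right) \frac{1}{346250}}{2 \left(-631\right) 114} + 453252 \left(- \frac{1}{401073}\right) = \frac{\left(-158759\right) \frac{1}{346250}}{-143868} - \frac{151084}{133691} = \left(- \frac{158759}{346250}\right) \left(- \frac{1}{143868}\right) - \frac{151084}{133691} = \frac{158759}{49814295000} - \frac{151084}{133691} = - \frac{7526121721130531}{6659722912845000}$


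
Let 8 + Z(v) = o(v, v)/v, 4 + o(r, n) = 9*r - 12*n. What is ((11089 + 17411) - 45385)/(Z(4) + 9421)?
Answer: -16885/9409 ≈ -1.7946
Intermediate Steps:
o(r, n) = -4 - 12*n + 9*r (o(r, n) = -4 + (9*r - 12*n) = -4 + (-12*n + 9*r) = -4 - 12*n + 9*r)
Z(v) = -8 + (-4 - 3*v)/v (Z(v) = -8 + (-4 - 12*v + 9*v)/v = -8 + (-4 - 3*v)/v)
((11089 + 17411) - 45385)/(Z(4) + 9421) = ((11089 + 17411) - 45385)/((-11 - 4/4) + 9421) = (28500 - 45385)/((-11 - 4*1/4) + 9421) = -16885/((-11 - 1) + 9421) = -16885/(-12 + 9421) = -16885/9409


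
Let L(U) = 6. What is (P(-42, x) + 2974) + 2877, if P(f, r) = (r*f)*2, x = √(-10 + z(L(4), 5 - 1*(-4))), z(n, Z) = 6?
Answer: 5851 - 168*I ≈ 5851.0 - 168.0*I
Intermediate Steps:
x = 2*I (x = √(-10 + 6) = √(-4) = 2*I ≈ 2.0*I)
P(f, r) = 2*f*r (P(f, r) = (f*r)*2 = 2*f*r)
(P(-42, x) + 2974) + 2877 = (2*(-42)*(2*I) + 2974) + 2877 = (-168*I + 2974) + 2877 = (2974 - 168*I) + 2877 = 5851 - 168*I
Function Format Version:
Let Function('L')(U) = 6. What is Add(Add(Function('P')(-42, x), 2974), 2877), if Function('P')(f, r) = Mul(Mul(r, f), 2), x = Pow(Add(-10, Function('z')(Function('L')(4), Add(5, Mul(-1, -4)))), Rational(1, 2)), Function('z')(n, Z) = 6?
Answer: Add(5851, Mul(-168, I)) ≈ Add(5851.0, Mul(-168.00, I))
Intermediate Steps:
x = Mul(2, I) (x = Pow(Add(-10, 6), Rational(1, 2)) = Pow(-4, Rational(1, 2)) = Mul(2, I) ≈ Mul(2.0000, I))
Function('P')(f, r) = Mul(2, f, r) (Function('P')(f, r) = Mul(Mul(f, r), 2) = Mul(2, f, r))
Add(Add(Function('P')(-42, x), 2974), 2877) = Add(Add(Mul(2, -42, Mul(2, I)), 2974), 2877) = Add(Add(Mul(-168, I), 2974), 2877) = Add(Add(2974, Mul(-168, I)), 2877) = Add(5851, Mul(-168, I))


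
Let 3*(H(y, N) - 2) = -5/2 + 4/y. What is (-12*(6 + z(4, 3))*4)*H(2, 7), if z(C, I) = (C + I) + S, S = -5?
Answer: -704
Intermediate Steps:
z(C, I) = -5 + C + I (z(C, I) = (C + I) - 5 = -5 + C + I)
H(y, N) = 7/6 + 4/(3*y) (H(y, N) = 2 + (-5/2 + 4/y)/3 = 2 + (-⅚ + 4/(3*y)) = 7/6 + 4/(3*y))
(-12*(6 + z(4, 3))*4)*H(2, 7) = (-12*(6 + (-5 + 4 + 3))*4)*((⅙)*(8 + 7*2)/2) = (-12*(6 + 2)*4)*((⅙)*(½)*(8 + 14)) = (-96*4)*((⅙)*(½)*22) = -12*32*(11/6) = -384*11/6 = -704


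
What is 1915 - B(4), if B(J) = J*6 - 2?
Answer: 1893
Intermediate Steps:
B(J) = -2 + 6*J (B(J) = 6*J - 2 = -2 + 6*J)
1915 - B(4) = 1915 - (-2 + 6*4) = 1915 - (-2 + 24) = 1915 - 1*22 = 1915 - 22 = 1893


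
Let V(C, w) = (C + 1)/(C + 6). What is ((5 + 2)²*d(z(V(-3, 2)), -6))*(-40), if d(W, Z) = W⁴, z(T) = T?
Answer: -31360/81 ≈ -387.16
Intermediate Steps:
V(C, w) = (1 + C)/(6 + C)
((5 + 2)²*d(z(V(-3, 2)), -6))*(-40) = ((5 + 2)²*((1 - 3)/(6 - 3))⁴)*(-40) = (7²*(-2/3)⁴)*(-40) = (49*((⅓)*(-2))⁴)*(-40) = (49*(-⅔)⁴)*(-40) = (49*(16/81))*(-40) = (784/81)*(-40) = -31360/81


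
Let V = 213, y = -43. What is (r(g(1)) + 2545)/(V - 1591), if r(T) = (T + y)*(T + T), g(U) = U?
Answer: -2461/1378 ≈ -1.7859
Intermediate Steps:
r(T) = 2*T*(-43 + T) (r(T) = (T - 43)*(T + T) = (-43 + T)*(2*T) = 2*T*(-43 + T))
(r(g(1)) + 2545)/(V - 1591) = (2*1*(-43 + 1) + 2545)/(213 - 1591) = (2*1*(-42) + 2545)/(-1378) = (-84 + 2545)*(-1/1378) = 2461*(-1/1378) = -2461/1378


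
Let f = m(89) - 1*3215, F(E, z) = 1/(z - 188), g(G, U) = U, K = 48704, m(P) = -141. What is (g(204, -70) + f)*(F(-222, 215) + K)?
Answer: -1501740278/9 ≈ -1.6686e+8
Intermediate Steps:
F(E, z) = 1/(-188 + z)
f = -3356 (f = -141 - 1*3215 = -141 - 3215 = -3356)
(g(204, -70) + f)*(F(-222, 215) + K) = (-70 - 3356)*(1/(-188 + 215) + 48704) = -3426*(1/27 + 48704) = -3426*1315009/27 = -1501740278/9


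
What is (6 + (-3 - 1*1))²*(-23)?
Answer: -92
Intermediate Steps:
(6 + (-3 - 1*1))²*(-23) = (6 + (-3 - 1))²*(-23) = (6 - 4)²*(-23) = 2²*(-23) = 4*(-23) = -92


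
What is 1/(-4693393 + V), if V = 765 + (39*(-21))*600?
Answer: -1/5184028 ≈ -1.9290e-7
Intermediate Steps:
V = -490635 (V = 765 - 819*600 = 765 - 491400 = -490635)
1/(-4693393 + V) = 1/(-4693393 - 490635) = 1/(-5184028) = -1/5184028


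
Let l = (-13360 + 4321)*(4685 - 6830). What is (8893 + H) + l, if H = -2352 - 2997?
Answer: 19392199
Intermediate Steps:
H = -5349
l = 19388655 (l = -9039*(-2145) = 19388655)
(8893 + H) + l = (8893 - 5349) + 19388655 = 3544 + 19388655 = 19392199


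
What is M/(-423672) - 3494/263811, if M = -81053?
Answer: 6634121005/37256444664 ≈ 0.17807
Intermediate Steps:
M/(-423672) - 3494/263811 = -81053/(-423672) - 3494/263811 = -81053*(-1/423672) - 3494*1/263811 = 81053/423672 - 3494/263811 = 6634121005/37256444664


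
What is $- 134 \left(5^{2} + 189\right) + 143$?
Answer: $-28533$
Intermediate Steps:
$- 134 \left(5^{2} + 189\right) + 143 = - 134 \left(25 + 189\right) + 143 = \left(-134\right) 214 + 143 = -28676 + 143 = -28533$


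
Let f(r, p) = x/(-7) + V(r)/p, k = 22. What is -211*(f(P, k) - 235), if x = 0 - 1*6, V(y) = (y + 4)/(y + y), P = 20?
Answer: 38036759/770 ≈ 49398.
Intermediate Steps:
V(y) = (4 + y)/(2*y) (V(y) = (4 + y)/((2*y)) = (4 + y)*(1/(2*y)) = (4 + y)/(2*y))
x = -6 (x = 0 - 6 = -6)
f(r, p) = 6/7 + (4 + r)/(2*p*r) (f(r, p) = -6/(-7) + ((4 + r)/(2*r))/p = -6*(-⅐) + (4 + r)/(2*p*r) = 6/7 + (4 + r)/(2*p*r))
-211*(f(P, k) - 235) = -211*((6/7 + (½)/22 + 2/(22*20)) - 235) = -211*((6/7 + (½)*(1/22) + 2*(1/22)*(1/20)) - 235) = -211*((6/7 + 1/44 + 1/220) - 235) = -211*(681/770 - 235) = -211*(-180269/770) = 38036759/770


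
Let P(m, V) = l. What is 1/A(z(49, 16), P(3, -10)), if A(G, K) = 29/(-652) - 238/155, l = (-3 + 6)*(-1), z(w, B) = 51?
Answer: -101060/159671 ≈ -0.63293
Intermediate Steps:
l = -3 (l = 3*(-1) = -3)
P(m, V) = -3
A(G, K) = -159671/101060 (A(G, K) = 29*(-1/652) - 238*1/155 = -29/652 - 238/155 = -159671/101060)
1/A(z(49, 16), P(3, -10)) = 1/(-159671/101060) = -101060/159671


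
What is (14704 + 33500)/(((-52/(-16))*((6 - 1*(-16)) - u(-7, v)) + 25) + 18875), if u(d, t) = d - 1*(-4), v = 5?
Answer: 192816/75925 ≈ 2.5396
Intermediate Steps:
u(d, t) = 4 + d (u(d, t) = d + 4 = 4 + d)
(14704 + 33500)/(((-52/(-16))*((6 - 1*(-16)) - u(-7, v)) + 25) + 18875) = (14704 + 33500)/(((-52/(-16))*((6 - 1*(-16)) - (4 - 7)) + 25) + 18875) = 48204/(((-52*(-1/16))*((6 + 16) - 1*(-3)) + 25) + 18875) = 48204/((13*(22 + 3)/4 + 25) + 18875) = 48204/(((13/4)*25 + 25) + 18875) = 48204/((325/4 + 25) + 18875) = 48204/(425/4 + 18875) = 48204/(75925/4) = 48204*(4/75925) = 192816/75925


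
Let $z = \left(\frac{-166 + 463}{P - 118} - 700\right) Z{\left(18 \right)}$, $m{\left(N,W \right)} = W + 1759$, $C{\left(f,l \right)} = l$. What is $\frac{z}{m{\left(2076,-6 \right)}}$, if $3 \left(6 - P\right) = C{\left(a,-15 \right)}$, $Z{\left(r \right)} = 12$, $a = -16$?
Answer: $- \frac{902364}{187571} \approx -4.8108$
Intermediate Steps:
$P = 11$ ($P = 6 - -5 = 6 + 5 = 11$)
$m{\left(N,W \right)} = 1759 + W$
$z = - \frac{902364}{107}$ ($z = \left(\frac{-166 + 463}{11 - 118} - 700\right) 12 = \left(\frac{297}{-107} - 700\right) 12 = \left(297 \left(- \frac{1}{107}\right) - 700\right) 12 = \left(- \frac{297}{107} - 700\right) 12 = \left(- \frac{75197}{107}\right) 12 = - \frac{902364}{107} \approx -8433.3$)
$\frac{z}{m{\left(2076,-6 \right)}} = - \frac{902364}{107 \left(1759 - 6\right)} = - \frac{902364}{107 \cdot 1753} = \left(- \frac{902364}{107}\right) \frac{1}{1753} = - \frac{902364}{187571}$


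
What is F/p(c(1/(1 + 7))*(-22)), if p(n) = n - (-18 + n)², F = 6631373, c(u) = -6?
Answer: -6631373/12864 ≈ -515.50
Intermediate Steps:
F/p(c(1/(1 + 7))*(-22)) = 6631373/(-6*(-22) - (-18 - 6*(-22))²) = 6631373/(132 - (-18 + 132)²) = 6631373/(132 - 1*114²) = 6631373/(132 - 1*12996) = 6631373/(132 - 12996) = 6631373/(-12864) = 6631373*(-1/12864) = -6631373/12864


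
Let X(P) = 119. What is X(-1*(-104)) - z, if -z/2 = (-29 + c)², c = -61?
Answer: 16319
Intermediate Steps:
z = -16200 (z = -2*(-29 - 61)² = -2*(-90)² = -2*8100 = -16200)
X(-1*(-104)) - z = 119 - 1*(-16200) = 119 + 16200 = 16319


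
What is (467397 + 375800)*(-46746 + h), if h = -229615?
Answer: -233026766117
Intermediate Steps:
(467397 + 375800)*(-46746 + h) = (467397 + 375800)*(-46746 - 229615) = 843197*(-276361) = -233026766117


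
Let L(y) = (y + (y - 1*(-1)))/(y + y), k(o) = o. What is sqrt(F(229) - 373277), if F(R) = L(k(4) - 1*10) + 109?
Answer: I*sqrt(13434015)/6 ≈ 610.87*I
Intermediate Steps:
L(y) = (1 + 2*y)/(2*y) (L(y) = (y + (y + 1))/((2*y)) = (y + (1 + y))*(1/(2*y)) = (1 + 2*y)*(1/(2*y)) = (1 + 2*y)/(2*y))
F(R) = 1319/12 (F(R) = (1/2 + (4 - 1*10))/(4 - 1*10) + 109 = (1/2 + (4 - 10))/(4 - 10) + 109 = (1/2 - 6)/(-6) + 109 = -1/6*(-11/2) + 109 = 11/12 + 109 = 1319/12)
sqrt(F(229) - 373277) = sqrt(1319/12 - 373277) = sqrt(-4478005/12) = I*sqrt(13434015)/6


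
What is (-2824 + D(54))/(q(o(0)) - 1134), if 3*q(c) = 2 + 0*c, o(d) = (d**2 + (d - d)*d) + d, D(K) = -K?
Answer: 4317/1700 ≈ 2.5394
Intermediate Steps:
o(d) = d + d**2 (o(d) = (d**2 + 0*d) + d = (d**2 + 0) + d = d**2 + d = d + d**2)
q(c) = 2/3 (q(c) = (2 + 0*c)/3 = (2 + 0)/3 = (1/3)*2 = 2/3)
(-2824 + D(54))/(q(o(0)) - 1134) = (-2824 - 1*54)/(2/3 - 1134) = (-2824 - 54)/(-3400/3) = -2878*(-3/3400) = 4317/1700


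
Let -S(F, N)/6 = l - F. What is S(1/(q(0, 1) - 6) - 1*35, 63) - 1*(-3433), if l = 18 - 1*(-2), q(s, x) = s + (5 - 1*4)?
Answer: 15509/5 ≈ 3101.8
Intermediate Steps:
q(s, x) = 1 + s (q(s, x) = s + (5 - 4) = s + 1 = 1 + s)
l = 20 (l = 18 + 2 = 20)
S(F, N) = -120 + 6*F (S(F, N) = -6*(20 - F) = -120 + 6*F)
S(1/(q(0, 1) - 6) - 1*35, 63) - 1*(-3433) = (-120 + 6*(1/((1 + 0) - 6) - 1*35)) - 1*(-3433) = (-120 + 6*(1/(1 - 6) - 35)) + 3433 = (-120 + 6*(1/(-5) - 35)) + 3433 = (-120 + 6*(-⅕ - 35)) + 3433 = (-120 + 6*(-176/5)) + 3433 = (-120 - 1056/5) + 3433 = -1656/5 + 3433 = 15509/5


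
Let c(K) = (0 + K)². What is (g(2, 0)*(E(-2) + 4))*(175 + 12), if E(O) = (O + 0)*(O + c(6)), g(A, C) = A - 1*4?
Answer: 23936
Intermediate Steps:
g(A, C) = -4 + A (g(A, C) = A - 4 = -4 + A)
c(K) = K²
E(O) = O*(36 + O) (E(O) = (O + 0)*(O + 6²) = O*(O + 36) = O*(36 + O))
(g(2, 0)*(E(-2) + 4))*(175 + 12) = ((-4 + 2)*(-2*(36 - 2) + 4))*(175 + 12) = -2*(-2*34 + 4)*187 = -2*(-68 + 4)*187 = -2*(-64)*187 = 128*187 = 23936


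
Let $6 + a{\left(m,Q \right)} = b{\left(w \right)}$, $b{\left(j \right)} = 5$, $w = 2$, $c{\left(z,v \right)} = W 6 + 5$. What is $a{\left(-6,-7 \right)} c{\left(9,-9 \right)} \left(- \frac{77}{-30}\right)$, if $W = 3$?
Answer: $- \frac{1771}{30} \approx -59.033$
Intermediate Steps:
$c{\left(z,v \right)} = 23$ ($c{\left(z,v \right)} = 3 \cdot 6 + 5 = 18 + 5 = 23$)
$a{\left(m,Q \right)} = -1$ ($a{\left(m,Q \right)} = -6 + 5 = -1$)
$a{\left(-6,-7 \right)} c{\left(9,-9 \right)} \left(- \frac{77}{-30}\right) = \left(-1\right) 23 \left(- \frac{77}{-30}\right) = - 23 \left(\left(-77\right) \left(- \frac{1}{30}\right)\right) = \left(-23\right) \frac{77}{30} = - \frac{1771}{30}$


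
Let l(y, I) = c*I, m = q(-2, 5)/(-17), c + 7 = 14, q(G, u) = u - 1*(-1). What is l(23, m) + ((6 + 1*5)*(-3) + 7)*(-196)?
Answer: 86590/17 ≈ 5093.5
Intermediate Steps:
q(G, u) = 1 + u (q(G, u) = u + 1 = 1 + u)
c = 7 (c = -7 + 14 = 7)
m = -6/17 (m = (1 + 5)/(-17) = 6*(-1/17) = -6/17 ≈ -0.35294)
l(y, I) = 7*I
l(23, m) + ((6 + 1*5)*(-3) + 7)*(-196) = 7*(-6/17) + ((6 + 1*5)*(-3) + 7)*(-196) = -42/17 + ((6 + 5)*(-3) + 7)*(-196) = -42/17 + (11*(-3) + 7)*(-196) = -42/17 + (-33 + 7)*(-196) = -42/17 - 26*(-196) = -42/17 + 5096 = 86590/17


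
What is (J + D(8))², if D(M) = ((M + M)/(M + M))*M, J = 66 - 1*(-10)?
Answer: 7056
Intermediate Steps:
J = 76 (J = 66 + 10 = 76)
D(M) = M (D(M) = ((2*M)/((2*M)))*M = ((2*M)*(1/(2*M)))*M = 1*M = M)
(J + D(8))² = (76 + 8)² = 84² = 7056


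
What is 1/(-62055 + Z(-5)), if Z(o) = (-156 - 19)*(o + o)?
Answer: -1/60305 ≈ -1.6582e-5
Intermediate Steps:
Z(o) = -350*o
1/(-62055 + Z(-5)) = 1/(-62055 - 350*(-5)) = 1/(-62055 + 1750) = 1/(-60305) = -1/60305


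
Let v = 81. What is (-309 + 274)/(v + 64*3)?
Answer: -5/39 ≈ -0.12821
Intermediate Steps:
(-309 + 274)/(v + 64*3) = (-309 + 274)/(81 + 64*3) = -35/(81 + 192) = -35/273 = -35*1/273 = -5/39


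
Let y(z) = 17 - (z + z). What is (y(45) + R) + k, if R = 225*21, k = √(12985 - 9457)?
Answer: 4652 + 42*√2 ≈ 4711.4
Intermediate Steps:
k = 42*√2 (k = √3528 = 42*√2 ≈ 59.397)
y(z) = 17 - 2*z
R = 4725
(y(45) + R) + k = ((17 - 2*45) + 4725) + 42*√2 = ((17 - 90) + 4725) + 42*√2 = (-73 + 4725) + 42*√2 = 4652 + 42*√2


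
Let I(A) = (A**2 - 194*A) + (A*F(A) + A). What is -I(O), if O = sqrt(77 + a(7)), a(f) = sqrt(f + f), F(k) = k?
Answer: -154 - 2*sqrt(14) + 193*sqrt(77 + sqrt(14)) ≈ 1572.7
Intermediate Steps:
a(f) = sqrt(2)*sqrt(f) (a(f) = sqrt(2*f) = sqrt(2)*sqrt(f))
O = sqrt(77 + sqrt(14)) (O = sqrt(77 + sqrt(2)*sqrt(7)) = sqrt(77 + sqrt(14)) ≈ 8.9856)
I(A) = -193*A + 2*A**2 (I(A) = (A**2 - 194*A) + (A*A + A) = (A**2 - 194*A) + (A**2 + A) = (A**2 - 194*A) + (A + A**2) = -193*A + 2*A**2)
-I(O) = -sqrt(77 + sqrt(14))*(-193 + 2*sqrt(77 + sqrt(14)))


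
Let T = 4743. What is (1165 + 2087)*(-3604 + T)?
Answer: 3704028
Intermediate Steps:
(1165 + 2087)*(-3604 + T) = (1165 + 2087)*(-3604 + 4743) = 3252*1139 = 3704028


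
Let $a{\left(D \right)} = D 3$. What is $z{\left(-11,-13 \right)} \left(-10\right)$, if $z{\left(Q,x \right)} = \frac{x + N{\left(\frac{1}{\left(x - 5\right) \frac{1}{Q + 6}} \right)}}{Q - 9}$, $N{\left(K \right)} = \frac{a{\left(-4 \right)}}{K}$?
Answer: $- \frac{281}{10} \approx -28.1$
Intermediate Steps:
$a{\left(D \right)} = 3 D$
$N{\left(K \right)} = - \frac{12}{K}$ ($N{\left(K \right)} = \frac{3 \left(-4\right)}{K} = - \frac{12}{K}$)
$z{\left(Q,x \right)} = \frac{x - \frac{12 \left(-5 + x\right)}{6 + Q}}{-9 + Q}$ ($z{\left(Q,x \right)} = \frac{x - \frac{12}{\frac{1}{\left(x - 5\right) \frac{1}{Q + 6}}}}{Q - 9} = \frac{x - \frac{12}{\frac{1}{\left(-5 + x\right) \frac{1}{6 + Q}}}}{-9 + Q} = \frac{x - \frac{12}{\frac{1}{\frac{1}{6 + Q} \left(-5 + x\right)}}}{-9 + Q} = \frac{x - \frac{12}{\frac{1}{-5 + x} \left(6 + Q\right)}}{-9 + Q} = \frac{x - 12 \frac{-5 + x}{6 + Q}}{-9 + Q} = \frac{x - \frac{12 \left(-5 + x\right)}{6 + Q}}{-9 + Q}$)
$z{\left(-11,-13 \right)} \left(-10\right) = \frac{60 - -156 - 13 \left(6 - 11\right)}{\left(-9 - 11\right) \left(6 - 11\right)} \left(-10\right) = \frac{60 + 156 - -65}{\left(-20\right) \left(-5\right)} \left(-10\right) = \left(- \frac{1}{20}\right) \left(- \frac{1}{5}\right) \left(60 + 156 + 65\right) \left(-10\right) = \left(- \frac{1}{20}\right) \left(- \frac{1}{5}\right) 281 \left(-10\right) = \frac{281}{100} \left(-10\right) = - \frac{281}{10}$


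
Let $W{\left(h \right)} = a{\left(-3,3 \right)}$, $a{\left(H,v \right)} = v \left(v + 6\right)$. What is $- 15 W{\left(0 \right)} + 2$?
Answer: $-403$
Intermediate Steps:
$a{\left(H,v \right)} = v \left(6 + v\right)$
$W{\left(h \right)} = 27$ ($W{\left(h \right)} = 3 \left(6 + 3\right) = 3 \cdot 9 = 27$)
$- 15 W{\left(0 \right)} + 2 = \left(-15\right) 27 + 2 = -405 + 2 = -403$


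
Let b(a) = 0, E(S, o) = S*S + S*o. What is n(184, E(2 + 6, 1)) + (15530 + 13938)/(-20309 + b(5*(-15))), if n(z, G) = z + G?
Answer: 5169636/20309 ≈ 254.55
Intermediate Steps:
E(S, o) = S**2 + S*o
n(z, G) = G + z
n(184, E(2 + 6, 1)) + (15530 + 13938)/(-20309 + b(5*(-15))) = ((2 + 6)*((2 + 6) + 1) + 184) + (15530 + 13938)/(-20309 + 0) = (8*(8 + 1) + 184) + 29468/(-20309) = (8*9 + 184) + 29468*(-1/20309) = (72 + 184) - 29468/20309 = 256 - 29468/20309 = 5169636/20309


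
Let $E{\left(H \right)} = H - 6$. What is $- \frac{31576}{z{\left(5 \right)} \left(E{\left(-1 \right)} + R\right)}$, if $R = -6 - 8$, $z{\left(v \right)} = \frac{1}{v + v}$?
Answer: $\frac{315760}{21} \approx 15036.0$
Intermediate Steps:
$z{\left(v \right)} = \frac{1}{2 v}$
$E{\left(H \right)} = -6 + H$ ($E{\left(H \right)} = H - 6 = -6 + H$)
$R = -14$ ($R = -6 - 8 = -14$)
$- \frac{31576}{z{\left(5 \right)} \left(E{\left(-1 \right)} + R\right)} = - \frac{31576}{\frac{1}{2 \cdot 5} \left(\left(-6 - 1\right) - 14\right)} = - \frac{31576}{\frac{1}{2} \cdot \frac{1}{5} \left(-7 - 14\right)} = - \frac{31576}{\frac{1}{10} \left(-21\right)} = - \frac{31576}{- \frac{21}{10}} = \left(-31576\right) \left(- \frac{10}{21}\right) = \frac{315760}{21}$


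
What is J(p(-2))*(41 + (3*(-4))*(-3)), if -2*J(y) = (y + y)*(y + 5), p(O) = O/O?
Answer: -462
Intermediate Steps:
p(O) = 1
J(y) = -y*(5 + y) (J(y) = -(y + y)*(y + 5)/2 = -2*y*(5 + y)/2 = -y*(5 + y))
J(p(-2))*(41 + (3*(-4))*(-3)) = (-1*1*(5 + 1))*(41 + (3*(-4))*(-3)) = (-1*1*6)*(41 - 12*(-3)) = -6*(41 + 36) = -6*77 = -462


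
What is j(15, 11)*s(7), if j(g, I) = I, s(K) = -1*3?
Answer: -33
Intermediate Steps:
s(K) = -3
j(15, 11)*s(7) = 11*(-3) = -33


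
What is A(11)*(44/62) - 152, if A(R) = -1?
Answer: -4734/31 ≈ -152.71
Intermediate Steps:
A(11)*(44/62) - 152 = -44/62 - 152 = -1*22/31 - 152 = -22/31 - 152 = -4734/31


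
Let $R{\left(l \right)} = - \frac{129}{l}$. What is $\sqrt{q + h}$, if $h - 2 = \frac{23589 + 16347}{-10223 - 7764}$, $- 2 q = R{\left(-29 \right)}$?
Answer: $\frac{i \sqrt{2660401446274}}{1043246} \approx 1.5635 i$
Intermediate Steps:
$q = - \frac{129}{58}$ ($q = - \frac{\left(-129\right) \frac{1}{-29}}{2} = - \frac{\left(-129\right) \left(- \frac{1}{29}\right)}{2} = \left(- \frac{1}{2}\right) \frac{129}{29} = - \frac{129}{58} \approx -2.2241$)
$h = - \frac{3962}{17987}$ ($h = 2 + \frac{23589 + 16347}{-10223 - 7764} = 2 + \frac{39936}{-17987} = 2 + 39936 \left(- \frac{1}{17987}\right) = 2 - \frac{39936}{17987} = - \frac{3962}{17987} \approx -0.22027$)
$\sqrt{q + h} = \sqrt{- \frac{129}{58} - \frac{3962}{17987}} = \sqrt{- \frac{2550119}{1043246}} = \frac{i \sqrt{2660401446274}}{1043246}$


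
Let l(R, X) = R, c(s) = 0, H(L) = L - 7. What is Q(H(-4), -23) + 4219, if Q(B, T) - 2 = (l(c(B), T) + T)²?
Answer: 4750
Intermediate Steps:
H(L) = -7 + L
Q(B, T) = 2 + T² (Q(B, T) = 2 + (0 + T)² = 2 + T²)
Q(H(-4), -23) + 4219 = (2 + (-23)²) + 4219 = (2 + 529) + 4219 = 531 + 4219 = 4750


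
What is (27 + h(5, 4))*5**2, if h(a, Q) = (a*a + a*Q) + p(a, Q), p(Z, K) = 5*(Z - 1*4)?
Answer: 1925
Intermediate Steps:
p(Z, K) = -20 + 5*Z (p(Z, K) = 5*(Z - 4) = 5*(-4 + Z) = -20 + 5*Z)
h(a, Q) = -20 + a**2 + 5*a + Q*a (h(a, Q) = (a*a + a*Q) + (-20 + 5*a) = (a**2 + Q*a) + (-20 + 5*a) = -20 + a**2 + 5*a + Q*a)
(27 + h(5, 4))*5**2 = (27 + (-20 + 5**2 + 5*5 + 4*5))*5**2 = (27 + (-20 + 25 + 25 + 20))*25 = (27 + 50)*25 = 77*25 = 1925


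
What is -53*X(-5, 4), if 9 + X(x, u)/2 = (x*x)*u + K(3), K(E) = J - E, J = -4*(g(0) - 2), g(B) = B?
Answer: -10176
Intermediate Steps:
J = 8 (J = -4*(0 - 2) = -4*(-2) = 8)
K(E) = 8 - E
X(x, u) = -8 + 2*u*x**2 (X(x, u) = -18 + 2*((x*x)*u + (8 - 1*3)) = -18 + 2*(x**2*u + (8 - 3)) = -18 + 2*(u*x**2 + 5) = -18 + 2*(5 + u*x**2) = -18 + (10 + 2*u*x**2) = -8 + 2*u*x**2)
-53*X(-5, 4) = -53*(-8 + 2*4*(-5)**2) = -53*(-8 + 2*4*25) = -53*(-8 + 200) = -53*192 = -10176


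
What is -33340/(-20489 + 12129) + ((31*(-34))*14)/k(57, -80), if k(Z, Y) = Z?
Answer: -319631/1254 ≈ -254.89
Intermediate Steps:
-33340/(-20489 + 12129) + ((31*(-34))*14)/k(57, -80) = -33340/(-20489 + 12129) + ((31*(-34))*14)/57 = -33340/(-8360) - 1054*14*(1/57) = -33340*(-1/8360) - 14756*1/57 = 1667/418 - 14756/57 = -319631/1254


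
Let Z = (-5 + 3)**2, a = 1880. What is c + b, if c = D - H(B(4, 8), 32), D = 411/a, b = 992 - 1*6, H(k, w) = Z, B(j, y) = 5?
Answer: 1846571/1880 ≈ 982.22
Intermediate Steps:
Z = 4 (Z = (-2)**2 = 4)
H(k, w) = 4
b = 986 (b = 992 - 6 = 986)
D = 411/1880 ≈ 0.21862
c = -7109/1880 (c = 411/1880 - 1*4 = 411/1880 - 4 = -7109/1880 ≈ -3.7814)
c + b = -7109/1880 + 986 = 1846571/1880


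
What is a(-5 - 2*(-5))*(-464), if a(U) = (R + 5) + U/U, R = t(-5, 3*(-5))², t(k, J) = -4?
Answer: -10208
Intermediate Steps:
R = 16 (R = (-4)² = 16)
a(U) = 22 (a(U) = (16 + 5) + U/U = 21 + 1 = 22)
a(-5 - 2*(-5))*(-464) = 22*(-464) = -10208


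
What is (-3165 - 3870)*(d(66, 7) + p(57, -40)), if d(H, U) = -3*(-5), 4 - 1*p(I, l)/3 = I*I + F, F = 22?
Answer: 68844510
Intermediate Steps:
p(I, l) = -54 - 3*I**2 (p(I, l) = 12 - 3*(I*I + 22) = 12 - 3*(I**2 + 22) = 12 - 3*(22 + I**2) = 12 + (-66 - 3*I**2) = -54 - 3*I**2)
d(H, U) = 15
(-3165 - 3870)*(d(66, 7) + p(57, -40)) = (-3165 - 3870)*(15 + (-54 - 3*57**2)) = -7035*(15 + (-54 - 3*3249)) = -7035*(15 + (-54 - 9747)) = -7035*(15 - 9801) = -7035*(-9786) = 68844510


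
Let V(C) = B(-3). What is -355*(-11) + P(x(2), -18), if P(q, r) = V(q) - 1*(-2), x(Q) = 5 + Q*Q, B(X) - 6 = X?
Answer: 3910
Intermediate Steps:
B(X) = 6 + X
V(C) = 3 (V(C) = 6 - 3 = 3)
x(Q) = 5 + Q²
P(q, r) = 5 (P(q, r) = 3 - 1*(-2) = 3 + 2 = 5)
-355*(-11) + P(x(2), -18) = -355*(-11) + 5 = 3905 + 5 = 3910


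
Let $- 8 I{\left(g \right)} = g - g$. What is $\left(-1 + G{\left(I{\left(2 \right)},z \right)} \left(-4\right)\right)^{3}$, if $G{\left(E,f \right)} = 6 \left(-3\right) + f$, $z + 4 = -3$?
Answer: $970299$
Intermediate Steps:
$z = -7$ ($z = -4 - 3 = -7$)
$I{\left(g \right)} = 0$ ($I{\left(g \right)} = - \frac{g - g}{8} = \left(- \frac{1}{8}\right) 0 = 0$)
$G{\left(E,f \right)} = -18 + f$
$\left(-1 + G{\left(I{\left(2 \right)},z \right)} \left(-4\right)\right)^{3} = \left(-1 + \left(-18 - 7\right) \left(-4\right)\right)^{3} = \left(-1 - -100\right)^{3} = \left(-1 + 100\right)^{3} = 99^{3} = 970299$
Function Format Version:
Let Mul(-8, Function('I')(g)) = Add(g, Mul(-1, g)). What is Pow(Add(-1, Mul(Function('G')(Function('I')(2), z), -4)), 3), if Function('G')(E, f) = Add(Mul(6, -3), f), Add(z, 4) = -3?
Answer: 970299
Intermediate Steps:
z = -7 (z = Add(-4, -3) = -7)
Function('I')(g) = 0 (Function('I')(g) = Mul(Rational(-1, 8), Add(g, Mul(-1, g))) = Mul(Rational(-1, 8), 0) = 0)
Function('G')(E, f) = Add(-18, f)
Pow(Add(-1, Mul(Function('G')(Function('I')(2), z), -4)), 3) = Pow(Add(-1, Mul(Add(-18, -7), -4)), 3) = Pow(Add(-1, Mul(-25, -4)), 3) = Pow(Add(-1, 100), 3) = Pow(99, 3) = 970299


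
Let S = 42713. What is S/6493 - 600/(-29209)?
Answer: 1251499817/189654037 ≈ 6.5989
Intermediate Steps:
S/6493 - 600/(-29209) = 42713/6493 - 600/(-29209) = 42713*(1/6493) - 600*(-1/29209) = 42713/6493 + 600/29209 = 1251499817/189654037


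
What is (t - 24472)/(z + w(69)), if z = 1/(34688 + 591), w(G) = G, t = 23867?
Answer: -21343795/2434252 ≈ -8.7681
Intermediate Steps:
z = 1/35279 ≈ 2.8345e-5
(t - 24472)/(z + w(69)) = (23867 - 24472)/(1/35279 + 69) = -605/2434252/35279 = -605*35279/2434252 = -21343795/2434252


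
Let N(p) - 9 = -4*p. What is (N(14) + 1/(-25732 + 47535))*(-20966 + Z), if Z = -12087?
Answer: 33870731220/21803 ≈ 1.5535e+6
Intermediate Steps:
N(p) = 9 - 4*p
(N(14) + 1/(-25732 + 47535))*(-20966 + Z) = ((9 - 4*14) + 1/(-25732 + 47535))*(-20966 - 12087) = ((9 - 56) + 1/21803)*(-33053) = (-47 + 1/21803)*(-33053) = -1024740/21803*(-33053) = 33870731220/21803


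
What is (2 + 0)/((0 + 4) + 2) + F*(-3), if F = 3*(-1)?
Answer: 28/3 ≈ 9.3333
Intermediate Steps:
F = -3
(2 + 0)/((0 + 4) + 2) + F*(-3) = (2 + 0)/((0 + 4) + 2) - 3*(-3) = 2/(4 + 2) + 9 = 2/6 + 9 = 2*(⅙) + 9 = ⅓ + 9 = 28/3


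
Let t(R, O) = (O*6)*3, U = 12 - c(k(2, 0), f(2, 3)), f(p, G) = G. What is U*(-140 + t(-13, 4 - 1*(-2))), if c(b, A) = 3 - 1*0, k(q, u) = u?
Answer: -288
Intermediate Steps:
c(b, A) = 3 (c(b, A) = 3 + 0 = 3)
U = 9 (U = 12 - 1*3 = 12 - 3 = 9)
t(R, O) = 18*O (t(R, O) = (6*O)*3 = 18*O)
U*(-140 + t(-13, 4 - 1*(-2))) = 9*(-140 + 18*(4 - 1*(-2))) = 9*(-140 + 18*(4 + 2)) = 9*(-140 + 18*6) = 9*(-140 + 108) = 9*(-32) = -288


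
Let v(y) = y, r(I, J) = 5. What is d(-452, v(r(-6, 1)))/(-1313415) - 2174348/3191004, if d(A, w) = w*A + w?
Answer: -15825697580/23283958437 ≈ -0.67968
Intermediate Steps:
d(A, w) = w + A*w (d(A, w) = A*w + w = w + A*w)
d(-452, v(r(-6, 1)))/(-1313415) - 2174348/3191004 = (5*(1 - 452))/(-1313415) - 2174348/3191004 = (5*(-451))*(-1/1313415) - 2174348*1/3191004 = -2255*(-1/1313415) - 543587/797751 = 451/262683 - 543587/797751 = -15825697580/23283958437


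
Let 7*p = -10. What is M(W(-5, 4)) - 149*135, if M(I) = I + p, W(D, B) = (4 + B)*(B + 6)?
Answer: -140255/7 ≈ -20036.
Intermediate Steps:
p = -10/7 (p = (⅐)*(-10) = -10/7 ≈ -1.4286)
W(D, B) = (4 + B)*(6 + B)
M(I) = -10/7 + I (M(I) = I - 10/7 = -10/7 + I)
M(W(-5, 4)) - 149*135 = (-10/7 + (24 + 4² + 10*4)) - 149*135 = (-10/7 + (24 + 16 + 40)) - 20115 = (-10/7 + 80) - 20115 = 550/7 - 20115 = -140255/7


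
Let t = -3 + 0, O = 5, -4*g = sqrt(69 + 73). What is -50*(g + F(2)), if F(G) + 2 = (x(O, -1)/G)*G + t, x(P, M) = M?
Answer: 300 + 25*sqrt(142)/2 ≈ 448.95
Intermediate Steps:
g = -sqrt(142)/4 (g = -sqrt(69 + 73)/4 = -sqrt(142)/4 ≈ -2.9791)
t = -3
F(G) = -6 (F(G) = -2 + ((-1/G)*G - 3) = -2 + (-1 - 3) = -2 - 4 = -6)
-50*(g + F(2)) = -50*(-sqrt(142)/4 - 6) = -50*(-6 - sqrt(142)/4) = 300 + 25*sqrt(142)/2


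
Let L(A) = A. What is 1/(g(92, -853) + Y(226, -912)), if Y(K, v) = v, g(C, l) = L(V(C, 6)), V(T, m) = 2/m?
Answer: -3/2735 ≈ -0.0010969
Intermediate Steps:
g(C, l) = ⅓ (g(C, l) = 2/6 = 2*(⅙) = ⅓)
1/(g(92, -853) + Y(226, -912)) = 1/(⅓ - 912) = 1/(-2735/3) = -3/2735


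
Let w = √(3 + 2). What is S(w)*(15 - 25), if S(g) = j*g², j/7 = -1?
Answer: 350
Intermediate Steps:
w = √5 ≈ 2.2361
j = -7 (j = 7*(-1) = -7)
S(g) = -7*g²
S(w)*(15 - 25) = (-7*(√5)²)*(15 - 25) = -7*5*(-10) = -35*(-10) = 350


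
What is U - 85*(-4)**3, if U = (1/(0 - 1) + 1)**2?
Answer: 5440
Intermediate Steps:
U = 0 (U = (1/(-1) + 1)**2 = (-1 + 1)**2 = 0**2 = 0)
U - 85*(-4)**3 = 0 - 85*(-4)**3 = 0 - 85*(-64) = 0 + 5440 = 5440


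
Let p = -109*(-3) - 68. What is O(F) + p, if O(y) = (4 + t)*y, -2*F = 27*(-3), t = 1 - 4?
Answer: 599/2 ≈ 299.50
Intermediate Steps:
t = -3
F = 81/2 (F = -27*(-3)/2 = -1/2*(-81) = 81/2 ≈ 40.500)
O(y) = y (O(y) = (4 - 3)*y = 1*y = y)
p = 259 (p = 327 - 68 = 259)
O(F) + p = 81/2 + 259 = 599/2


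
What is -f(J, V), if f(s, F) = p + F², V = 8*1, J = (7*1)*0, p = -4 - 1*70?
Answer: 10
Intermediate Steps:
p = -74 (p = -4 - 70 = -74)
J = 0 (J = 7*0 = 0)
V = 8
f(s, F) = -74 + F²
-f(J, V) = -(-74 + 8²) = -(-74 + 64) = -1*(-10) = 10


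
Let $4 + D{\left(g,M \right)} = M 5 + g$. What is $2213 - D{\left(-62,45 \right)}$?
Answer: $2054$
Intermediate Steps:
$D{\left(g,M \right)} = -4 + g + 5 M$ ($D{\left(g,M \right)} = -4 + \left(M 5 + g\right) = -4 + \left(5 M + g\right) = -4 + \left(g + 5 M\right) = -4 + g + 5 M$)
$2213 - D{\left(-62,45 \right)} = 2213 - \left(-4 - 62 + 5 \cdot 45\right) = 2213 - \left(-4 - 62 + 225\right) = 2213 - 159 = 2054$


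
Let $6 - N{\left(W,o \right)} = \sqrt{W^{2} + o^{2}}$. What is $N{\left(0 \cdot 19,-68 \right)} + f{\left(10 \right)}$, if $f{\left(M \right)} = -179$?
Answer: $-241$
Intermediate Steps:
$N{\left(W,o \right)} = 6 - \sqrt{W^{2} + o^{2}}$
$N{\left(0 \cdot 19,-68 \right)} + f{\left(10 \right)} = \left(6 - \sqrt{\left(0 \cdot 19\right)^{2} + \left(-68\right)^{2}}\right) - 179 = \left(6 - \sqrt{0^{2} + 4624}\right) - 179 = \left(6 - \sqrt{0 + 4624}\right) - 179 = \left(6 - \sqrt{4624}\right) - 179 = \left(6 - 68\right) - 179 = -62 - 179 = -241$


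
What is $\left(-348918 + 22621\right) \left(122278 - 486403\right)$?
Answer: $118812895125$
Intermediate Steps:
$\left(-348918 + 22621\right) \left(122278 - 486403\right) = \left(-326297\right) \left(-364125\right) = 118812895125$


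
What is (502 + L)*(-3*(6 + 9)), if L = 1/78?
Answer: -587355/26 ≈ -22591.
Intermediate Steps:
L = 1/78 ≈ 0.012821
(502 + L)*(-3*(6 + 9)) = (502 + 1/78)*(-3*(6 + 9)) = 39157*(-3*15)/78 = (39157/78)*(-45) = -587355/26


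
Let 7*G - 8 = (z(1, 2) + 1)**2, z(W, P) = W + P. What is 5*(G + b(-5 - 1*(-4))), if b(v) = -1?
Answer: 85/7 ≈ 12.143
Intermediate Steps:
z(W, P) = P + W
G = 24/7 (G = 8/7 + ((2 + 1) + 1)**2/7 = 8/7 + (3 + 1)**2/7 = 8/7 + (1/7)*4**2 = 8/7 + (1/7)*16 = 8/7 + 16/7 = 24/7 ≈ 3.4286)
5*(G + b(-5 - 1*(-4))) = 5*(24/7 - 1) = 5*(17/7) = 85/7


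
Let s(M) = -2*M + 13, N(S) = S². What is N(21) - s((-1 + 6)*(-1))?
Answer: 418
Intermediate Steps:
s(M) = 13 - 2*M
N(21) - s((-1 + 6)*(-1)) = 21² - (13 - 2*(-1 + 6)*(-1)) = 441 - (13 - 10*(-1)) = 441 - (13 - 2*(-5)) = 441 - (13 + 10) = 441 - 1*23 = 441 - 23 = 418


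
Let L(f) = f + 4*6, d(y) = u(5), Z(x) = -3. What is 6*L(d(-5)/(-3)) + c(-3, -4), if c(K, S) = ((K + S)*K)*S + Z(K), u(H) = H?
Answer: 47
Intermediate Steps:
d(y) = 5
c(K, S) = -3 + K*S*(K + S) (c(K, S) = ((K + S)*K)*S - 3 = (K*(K + S))*S - 3 = K*S*(K + S) - 3 = -3 + K*S*(K + S))
L(f) = 24 + f (L(f) = f + 24 = 24 + f)
6*L(d(-5)/(-3)) + c(-3, -4) = 6*(24 + 5/(-3)) + (-3 - 3*(-4)² - 4*(-3)²) = 6*(24 + 5*(-⅓)) + (-3 - 3*16 - 4*9) = 6*(24 - 5/3) + (-3 - 48 - 36) = 6*(67/3) - 87 = 134 - 87 = 47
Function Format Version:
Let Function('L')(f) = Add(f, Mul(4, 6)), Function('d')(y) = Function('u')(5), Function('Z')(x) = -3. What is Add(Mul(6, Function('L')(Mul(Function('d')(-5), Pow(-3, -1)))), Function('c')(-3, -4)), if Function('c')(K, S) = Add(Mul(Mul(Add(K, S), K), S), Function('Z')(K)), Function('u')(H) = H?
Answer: 47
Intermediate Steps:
Function('d')(y) = 5
Function('c')(K, S) = Add(-3, Mul(K, S, Add(K, S))) (Function('c')(K, S) = Add(Mul(Mul(Add(K, S), K), S), -3) = Add(Mul(Mul(K, Add(K, S)), S), -3) = Add(Mul(K, S, Add(K, S)), -3) = Add(-3, Mul(K, S, Add(K, S))))
Function('L')(f) = Add(24, f) (Function('L')(f) = Add(f, 24) = Add(24, f))
Add(Mul(6, Function('L')(Mul(Function('d')(-5), Pow(-3, -1)))), Function('c')(-3, -4)) = Add(Mul(6, Add(24, Mul(5, Pow(-3, -1)))), Add(-3, Mul(-3, Pow(-4, 2)), Mul(-4, Pow(-3, 2)))) = Add(Mul(6, Add(24, Mul(5, Rational(-1, 3)))), Add(-3, Mul(-3, 16), Mul(-4, 9))) = Add(Mul(6, Add(24, Rational(-5, 3))), Add(-3, -48, -36)) = Add(Mul(6, Rational(67, 3)), -87) = Add(134, -87) = 47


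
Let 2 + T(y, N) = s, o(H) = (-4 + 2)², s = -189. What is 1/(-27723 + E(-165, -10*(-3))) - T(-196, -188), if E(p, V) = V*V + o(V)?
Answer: 5122428/26819 ≈ 191.00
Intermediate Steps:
o(H) = 4 (o(H) = (-2)² = 4)
T(y, N) = -191 (T(y, N) = -2 - 189 = -191)
E(p, V) = 4 + V² (E(p, V) = V*V + 4 = V² + 4 = 4 + V²)
1/(-27723 + E(-165, -10*(-3))) - T(-196, -188) = 1/(-27723 + (4 + (-10*(-3))²)) - 1*(-191) = 1/(-27723 + (4 + 30²)) + 191 = 1/(-27723 + (4 + 900)) + 191 = 1/(-27723 + 904) + 191 = 1/(-26819) + 191 = -1/26819 + 191 = 5122428/26819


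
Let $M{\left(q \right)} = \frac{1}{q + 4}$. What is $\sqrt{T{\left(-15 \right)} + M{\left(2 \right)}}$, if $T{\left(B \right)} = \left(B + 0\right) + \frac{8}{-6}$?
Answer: $\frac{i \sqrt{582}}{6} \approx 4.0208 i$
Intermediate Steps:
$M{\left(q \right)} = \frac{1}{4 + q}$
$T{\left(B \right)} = - \frac{4}{3} + B$ ($T{\left(B \right)} = B + 8 \left(- \frac{1}{6}\right) = B - \frac{4}{3} = - \frac{4}{3} + B$)
$\sqrt{T{\left(-15 \right)} + M{\left(2 \right)}} = \sqrt{\left(- \frac{4}{3} - 15\right) + \frac{1}{4 + 2}} = \sqrt{- \frac{49}{3} + \frac{1}{6}} = \sqrt{- \frac{97}{6}} = \frac{i \sqrt{582}}{6}$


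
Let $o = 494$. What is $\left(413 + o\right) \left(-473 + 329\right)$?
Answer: $-130608$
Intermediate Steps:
$\left(413 + o\right) \left(-473 + 329\right) = \left(413 + 494\right) \left(-473 + 329\right) = 907 \left(-144\right) = -130608$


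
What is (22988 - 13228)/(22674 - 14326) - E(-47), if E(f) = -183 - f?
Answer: 286272/2087 ≈ 137.17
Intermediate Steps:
(22988 - 13228)/(22674 - 14326) - E(-47) = (22988 - 13228)/(22674 - 14326) - (-183 - 1*(-47)) = 9760/8348 - (-183 + 47) = 9760*(1/8348) - 1*(-136) = 2440/2087 + 136 = 286272/2087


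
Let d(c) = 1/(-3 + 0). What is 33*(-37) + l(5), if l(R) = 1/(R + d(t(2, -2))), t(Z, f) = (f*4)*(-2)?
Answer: -17091/14 ≈ -1220.8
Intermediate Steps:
t(Z, f) = -8*f (t(Z, f) = (4*f)*(-2) = -8*f)
d(c) = -⅓ (d(c) = 1/(-3) = -⅓)
l(R) = 1/(-⅓ + R) (l(R) = 1/(R - ⅓) = 1/(-⅓ + R))
33*(-37) + l(5) = 33*(-37) + 3/(-1 + 3*5) = -1221 + 3/(-1 + 15) = -1221 + 3/14 = -17091/14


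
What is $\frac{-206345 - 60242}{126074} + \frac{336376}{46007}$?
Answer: $\frac{2318723055}{446175886} \approx 5.1969$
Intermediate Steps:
$\frac{-206345 - 60242}{126074} + \frac{336376}{46007} = \left(-266587\right) \frac{1}{126074} + 336376 \cdot \frac{1}{46007} = - \frac{266587}{126074} + \frac{336376}{46007} = \frac{2318723055}{446175886}$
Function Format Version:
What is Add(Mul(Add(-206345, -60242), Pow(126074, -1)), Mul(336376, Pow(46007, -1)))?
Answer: Rational(2318723055, 446175886) ≈ 5.1969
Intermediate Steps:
Add(Mul(Add(-206345, -60242), Pow(126074, -1)), Mul(336376, Pow(46007, -1))) = Add(Mul(-266587, Rational(1, 126074)), Mul(336376, Rational(1, 46007))) = Add(Rational(-266587, 126074), Rational(336376, 46007)) = Rational(2318723055, 446175886)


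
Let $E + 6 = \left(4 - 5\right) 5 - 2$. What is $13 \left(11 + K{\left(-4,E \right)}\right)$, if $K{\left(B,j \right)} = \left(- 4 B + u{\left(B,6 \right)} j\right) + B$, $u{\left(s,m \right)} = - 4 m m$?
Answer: $24635$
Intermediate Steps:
$E = -13$ ($E = -6 + \left(\left(4 - 5\right) 5 - 2\right) = -6 - 7 = -13$)
$u{\left(s,m \right)} = - 4 m^{2}$
$K{\left(B,j \right)} = - 144 j - 3 B$ ($K{\left(B,j \right)} = \left(- 4 B + - 4 \cdot 6^{2} j\right) + B = \left(- 4 B + \left(-4\right) 36 j\right) + B = \left(- 4 B - 144 j\right) + B = \left(- 144 j - 4 B\right) + B = - 144 j - 3 B$)
$13 \left(11 + K{\left(-4,E \right)}\right) = 13 \left(11 - -1884\right) = 13 \left(11 + \left(1872 + 12\right)\right) = 13 \left(11 + 1884\right) = 13 \cdot 1895 = 24635$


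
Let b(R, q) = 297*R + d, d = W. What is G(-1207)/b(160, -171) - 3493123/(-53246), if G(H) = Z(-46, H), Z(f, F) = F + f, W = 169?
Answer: 166516825509/2539248494 ≈ 65.577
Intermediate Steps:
d = 169
b(R, q) = 169 + 297*R (b(R, q) = 297*R + 169 = 169 + 297*R)
G(H) = -46 + H (G(H) = H - 46 = -46 + H)
G(-1207)/b(160, -171) - 3493123/(-53246) = (-46 - 1207)/(169 + 297*160) - 3493123/(-53246) = -1253/(169 + 47520) - 3493123*(-1/53246) = -1253/47689 + 3493123/53246 = 166516825509/2539248494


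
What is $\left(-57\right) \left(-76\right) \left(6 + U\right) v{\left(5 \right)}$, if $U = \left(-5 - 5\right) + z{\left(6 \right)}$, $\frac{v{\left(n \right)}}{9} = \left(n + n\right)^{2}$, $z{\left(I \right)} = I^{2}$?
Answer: $124761600$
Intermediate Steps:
$v{\left(n \right)} = 36 n^{2}$ ($v{\left(n \right)} = 9 \left(n + n\right)^{2} = 9 \left(2 n\right)^{2} = 9 \cdot 4 n^{2} = 36 n^{2}$)
$U = 26$ ($U = \left(-5 - 5\right) + 6^{2} = -10 + 36 = 26$)
$\left(-57\right) \left(-76\right) \left(6 + U\right) v{\left(5 \right)} = \left(-57\right) \left(-76\right) \left(6 + 26\right) 36 \cdot 5^{2} = 4332 \cdot 32 \cdot 36 \cdot 25 = 4332 \cdot 32 \cdot 900 = 4332 \cdot 28800 = 124761600$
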